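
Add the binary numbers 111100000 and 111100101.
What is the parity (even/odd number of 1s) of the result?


111100000 = 480
111100101 = 485
Sum = 965 = 1111000101
1s count = 6

even parity (6 ones in 1111000101)


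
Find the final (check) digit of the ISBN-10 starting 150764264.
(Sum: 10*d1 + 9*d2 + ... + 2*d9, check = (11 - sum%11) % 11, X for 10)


Weighted sum: 194
194 mod 11 = 7

Check digit: 4


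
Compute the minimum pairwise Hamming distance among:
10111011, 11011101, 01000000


Comparing all pairs, minimum distance: 4
Can detect 3 errors, correct 1 errors

4


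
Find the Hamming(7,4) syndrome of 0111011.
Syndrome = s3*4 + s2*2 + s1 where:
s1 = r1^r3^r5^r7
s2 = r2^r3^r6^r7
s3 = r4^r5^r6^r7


s1=0, s2=0, s3=1

Syndrome = 4 (error at position 4)


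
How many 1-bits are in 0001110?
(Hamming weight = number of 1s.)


Counting 1s in 0001110

3


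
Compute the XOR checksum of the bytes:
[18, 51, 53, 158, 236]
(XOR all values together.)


XOR chain: 18 ^ 51 ^ 53 ^ 158 ^ 236 = 102

102


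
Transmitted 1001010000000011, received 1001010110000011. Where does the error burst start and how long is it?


XOR: 0000000110000000

Burst at position 7, length 2


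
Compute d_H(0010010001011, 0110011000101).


XOR: 0100001001110
Count of 1s: 5

5


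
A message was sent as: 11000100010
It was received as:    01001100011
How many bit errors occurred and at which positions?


XOR: 10001000001

3 error(s) at position(s): 0, 4, 10


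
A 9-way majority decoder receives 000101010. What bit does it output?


Ones: 3 out of 9
Threshold: 5

0 (3/9 voted 1)


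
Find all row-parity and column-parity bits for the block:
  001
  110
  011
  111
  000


Row parities: 10010
Column parities: 011

Row P: 10010, Col P: 011, Corner: 0


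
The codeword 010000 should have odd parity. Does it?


Number of 1s: 1

Yes, parity is correct (1 ones)


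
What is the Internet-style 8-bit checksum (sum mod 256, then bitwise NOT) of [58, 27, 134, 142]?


Sum = 361 mod 256 = 105
Complement = 150

150


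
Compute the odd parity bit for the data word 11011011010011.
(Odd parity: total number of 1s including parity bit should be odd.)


Number of 1s in data: 9
Parity bit: 0

0


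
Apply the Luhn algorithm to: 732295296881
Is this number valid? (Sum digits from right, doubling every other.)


Luhn sum = 60
60 mod 10 = 0

Valid (Luhn sum mod 10 = 0)


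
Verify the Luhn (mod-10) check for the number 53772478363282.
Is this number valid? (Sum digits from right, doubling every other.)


Luhn sum = 66
66 mod 10 = 6

Invalid (Luhn sum mod 10 = 6)


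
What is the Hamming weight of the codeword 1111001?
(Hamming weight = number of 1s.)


Counting 1s in 1111001

5


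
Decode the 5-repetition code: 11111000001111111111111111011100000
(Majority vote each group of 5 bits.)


Groups: 11111, 00000, 11111, 11111, 11111, 10111, 00000
Majority votes: 1011110

1011110


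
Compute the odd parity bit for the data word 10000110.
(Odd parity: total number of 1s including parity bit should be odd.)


Number of 1s in data: 3
Parity bit: 0

0


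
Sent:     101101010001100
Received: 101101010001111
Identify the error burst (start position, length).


XOR: 000000000000011

Burst at position 13, length 2


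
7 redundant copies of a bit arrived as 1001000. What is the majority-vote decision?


Ones: 2 out of 7
Threshold: 4

0 (2/7 voted 1)


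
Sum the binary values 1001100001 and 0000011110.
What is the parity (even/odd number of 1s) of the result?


1001100001 = 609
0000011110 = 30
Sum = 639 = 1001111111
1s count = 8

even parity (8 ones in 1001111111)


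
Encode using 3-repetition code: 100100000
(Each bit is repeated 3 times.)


Each bit -> 3 copies

111000000111000000000000000


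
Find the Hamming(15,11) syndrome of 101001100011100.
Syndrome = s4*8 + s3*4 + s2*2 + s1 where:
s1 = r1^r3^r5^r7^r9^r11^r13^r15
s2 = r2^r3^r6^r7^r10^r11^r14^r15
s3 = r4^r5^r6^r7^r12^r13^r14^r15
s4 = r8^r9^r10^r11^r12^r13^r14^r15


s1=1, s2=0, s3=0, s4=1

Syndrome = 9 (error at position 9)


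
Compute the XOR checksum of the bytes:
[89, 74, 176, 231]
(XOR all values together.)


XOR chain: 89 ^ 74 ^ 176 ^ 231 = 68

68


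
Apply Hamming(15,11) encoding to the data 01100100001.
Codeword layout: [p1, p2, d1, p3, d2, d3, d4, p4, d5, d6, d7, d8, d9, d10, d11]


Parity bits: p1=0, p2=1, p3=1, p4=0

010111000100001


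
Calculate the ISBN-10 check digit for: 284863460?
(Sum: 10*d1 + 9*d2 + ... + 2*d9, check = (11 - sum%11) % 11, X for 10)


Weighted sum: 265
265 mod 11 = 1

Check digit: X


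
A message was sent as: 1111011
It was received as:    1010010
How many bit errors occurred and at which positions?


XOR: 0101001

3 error(s) at position(s): 1, 3, 6


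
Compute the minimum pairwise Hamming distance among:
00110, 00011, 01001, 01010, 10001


Comparing all pairs, minimum distance: 2
Can detect 1 errors, correct 0 errors

2


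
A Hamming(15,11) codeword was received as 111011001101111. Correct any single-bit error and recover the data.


Syndrome = 0: no error detected

Data: 11101101111 (no errors)


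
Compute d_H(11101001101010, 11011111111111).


XOR: 00110110010101
Count of 1s: 7

7


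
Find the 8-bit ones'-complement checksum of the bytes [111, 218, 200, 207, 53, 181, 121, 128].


Sum = 1219 mod 256 = 195
Complement = 60

60


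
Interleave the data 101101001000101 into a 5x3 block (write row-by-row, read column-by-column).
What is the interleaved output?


Matrix:
  101
  101
  001
  000
  101
Read columns: 110010000011101

110010000011101


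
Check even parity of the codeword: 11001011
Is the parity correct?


Number of 1s: 5

No, parity error (5 ones)


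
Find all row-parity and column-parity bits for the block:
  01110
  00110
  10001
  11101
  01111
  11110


Row parities: 100000
Column parities: 10101

Row P: 100000, Col P: 10101, Corner: 1


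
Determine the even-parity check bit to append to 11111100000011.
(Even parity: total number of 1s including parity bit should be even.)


Number of 1s in data: 8
Parity bit: 0

0


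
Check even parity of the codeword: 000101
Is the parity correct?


Number of 1s: 2

Yes, parity is correct (2 ones)


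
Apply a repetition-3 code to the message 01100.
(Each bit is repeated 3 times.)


Each bit -> 3 copies

000111111000000


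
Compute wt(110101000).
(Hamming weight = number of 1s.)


Counting 1s in 110101000

4


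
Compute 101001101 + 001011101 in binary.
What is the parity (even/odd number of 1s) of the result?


101001101 = 333
001011101 = 93
Sum = 426 = 110101010
1s count = 5

odd parity (5 ones in 110101010)


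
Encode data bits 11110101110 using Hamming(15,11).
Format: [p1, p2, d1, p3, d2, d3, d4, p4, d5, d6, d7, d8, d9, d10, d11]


Parity bits: p1=0, p2=1, p3=0, p4=0

011011100101110


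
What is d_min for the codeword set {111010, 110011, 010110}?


Comparing all pairs, minimum distance: 2
Can detect 1 errors, correct 0 errors

2


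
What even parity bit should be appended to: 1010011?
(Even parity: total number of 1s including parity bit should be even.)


Number of 1s in data: 4
Parity bit: 0

0


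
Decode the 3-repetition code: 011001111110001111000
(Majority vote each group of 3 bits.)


Groups: 011, 001, 111, 110, 001, 111, 000
Majority votes: 1011010

1011010


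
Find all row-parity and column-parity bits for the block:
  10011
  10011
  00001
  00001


Row parities: 1111
Column parities: 00000

Row P: 1111, Col P: 00000, Corner: 0


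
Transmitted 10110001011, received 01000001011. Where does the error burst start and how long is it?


XOR: 11110000000

Burst at position 0, length 4


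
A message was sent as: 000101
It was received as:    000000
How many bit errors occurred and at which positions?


XOR: 000101

2 error(s) at position(s): 3, 5


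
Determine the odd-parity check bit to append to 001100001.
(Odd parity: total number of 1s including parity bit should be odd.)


Number of 1s in data: 3
Parity bit: 0

0


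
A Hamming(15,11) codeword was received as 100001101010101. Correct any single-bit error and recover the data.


Syndrome = 0: no error detected

Data: 00111010101 (no errors)


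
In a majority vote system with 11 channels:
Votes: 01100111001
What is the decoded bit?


Ones: 6 out of 11
Threshold: 6

1 (6/11 voted 1)


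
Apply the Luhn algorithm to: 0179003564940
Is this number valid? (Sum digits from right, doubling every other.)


Luhn sum = 53
53 mod 10 = 3

Invalid (Luhn sum mod 10 = 3)


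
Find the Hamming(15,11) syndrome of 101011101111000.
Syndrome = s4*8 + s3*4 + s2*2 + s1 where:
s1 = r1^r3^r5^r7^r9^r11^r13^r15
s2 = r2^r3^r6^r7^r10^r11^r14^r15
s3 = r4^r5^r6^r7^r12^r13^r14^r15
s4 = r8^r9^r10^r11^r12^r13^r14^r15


s1=0, s2=1, s3=0, s4=0

Syndrome = 2 (error at position 2)


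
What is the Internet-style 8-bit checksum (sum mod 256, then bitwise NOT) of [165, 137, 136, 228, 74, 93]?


Sum = 833 mod 256 = 65
Complement = 190

190


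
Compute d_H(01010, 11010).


XOR: 10000
Count of 1s: 1

1


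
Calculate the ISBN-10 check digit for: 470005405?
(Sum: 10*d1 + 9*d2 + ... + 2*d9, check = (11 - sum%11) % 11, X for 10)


Weighted sum: 154
154 mod 11 = 0

Check digit: 0


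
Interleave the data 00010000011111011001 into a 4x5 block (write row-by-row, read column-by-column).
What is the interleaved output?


Matrix:
  00010
  00001
  11110
  11001
Read columns: 00110011001010100101

00110011001010100101


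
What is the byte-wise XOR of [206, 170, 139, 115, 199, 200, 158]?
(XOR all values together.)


XOR chain: 206 ^ 170 ^ 139 ^ 115 ^ 199 ^ 200 ^ 158 = 13

13


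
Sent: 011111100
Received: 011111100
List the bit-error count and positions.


XOR: 000000000

0 errors (received matches sent)


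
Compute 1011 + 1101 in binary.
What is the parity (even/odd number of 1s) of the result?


1011 = 11
1101 = 13
Sum = 24 = 11000
1s count = 2

even parity (2 ones in 11000)


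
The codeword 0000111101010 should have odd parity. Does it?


Number of 1s: 6

No, parity error (6 ones)


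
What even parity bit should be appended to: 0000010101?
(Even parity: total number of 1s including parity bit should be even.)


Number of 1s in data: 3
Parity bit: 1

1


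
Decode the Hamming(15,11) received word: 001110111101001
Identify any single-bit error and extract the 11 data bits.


Syndrome = 13: error at position 13

Data: 11011101101 (corrected bit 13)


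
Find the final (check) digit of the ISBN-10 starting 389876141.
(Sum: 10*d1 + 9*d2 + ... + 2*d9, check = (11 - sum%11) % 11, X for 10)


Weighted sum: 320
320 mod 11 = 1

Check digit: X


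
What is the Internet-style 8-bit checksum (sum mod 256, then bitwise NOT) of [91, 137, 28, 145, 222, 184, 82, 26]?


Sum = 915 mod 256 = 147
Complement = 108

108


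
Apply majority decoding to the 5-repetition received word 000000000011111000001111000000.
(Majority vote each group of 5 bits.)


Groups: 00000, 00000, 11111, 00000, 11110, 00000
Majority votes: 001010

001010


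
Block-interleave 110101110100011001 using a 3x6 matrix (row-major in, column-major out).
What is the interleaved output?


Matrix:
  110101
  110100
  011001
Read columns: 110111001110000101

110111001110000101


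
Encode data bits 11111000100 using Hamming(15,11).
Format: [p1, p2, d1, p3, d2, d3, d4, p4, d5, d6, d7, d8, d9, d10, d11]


Parity bits: p1=1, p2=1, p3=0, p4=0

111011101000100


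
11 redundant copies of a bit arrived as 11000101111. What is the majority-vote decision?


Ones: 7 out of 11
Threshold: 6

1 (7/11 voted 1)


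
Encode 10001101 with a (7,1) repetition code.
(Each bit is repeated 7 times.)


Each bit -> 7 copies

11111110000000000000000000001111111111111100000001111111


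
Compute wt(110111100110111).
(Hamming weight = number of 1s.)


Counting 1s in 110111100110111

11


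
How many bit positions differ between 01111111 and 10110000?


XOR: 11001111
Count of 1s: 6

6


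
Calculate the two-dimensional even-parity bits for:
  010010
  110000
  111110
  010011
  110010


Row parities: 00111
Column parities: 111101

Row P: 00111, Col P: 111101, Corner: 1


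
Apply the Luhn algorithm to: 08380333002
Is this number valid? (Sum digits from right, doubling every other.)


Luhn sum = 34
34 mod 10 = 4

Invalid (Luhn sum mod 10 = 4)


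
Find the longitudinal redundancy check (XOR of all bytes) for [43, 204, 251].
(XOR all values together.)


XOR chain: 43 ^ 204 ^ 251 = 28

28


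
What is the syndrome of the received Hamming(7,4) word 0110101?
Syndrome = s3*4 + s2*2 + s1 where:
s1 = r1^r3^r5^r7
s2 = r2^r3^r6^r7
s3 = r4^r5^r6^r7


s1=1, s2=1, s3=0

Syndrome = 3 (error at position 3)


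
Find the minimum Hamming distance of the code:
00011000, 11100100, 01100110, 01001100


Comparing all pairs, minimum distance: 2
Can detect 1 errors, correct 0 errors

2


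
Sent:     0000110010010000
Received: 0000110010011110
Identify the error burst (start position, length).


XOR: 0000000000001110

Burst at position 12, length 3


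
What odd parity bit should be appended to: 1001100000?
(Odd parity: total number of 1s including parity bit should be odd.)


Number of 1s in data: 3
Parity bit: 0

0


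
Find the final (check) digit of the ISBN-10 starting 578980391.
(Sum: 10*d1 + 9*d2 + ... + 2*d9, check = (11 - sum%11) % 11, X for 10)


Weighted sum: 329
329 mod 11 = 10

Check digit: 1


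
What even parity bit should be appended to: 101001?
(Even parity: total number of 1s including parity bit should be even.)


Number of 1s in data: 3
Parity bit: 1

1


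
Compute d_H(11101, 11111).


XOR: 00010
Count of 1s: 1

1


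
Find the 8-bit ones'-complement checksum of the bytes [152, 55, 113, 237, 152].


Sum = 709 mod 256 = 197
Complement = 58

58


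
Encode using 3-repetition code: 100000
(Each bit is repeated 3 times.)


Each bit -> 3 copies

111000000000000000


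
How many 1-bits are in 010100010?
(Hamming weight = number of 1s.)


Counting 1s in 010100010

3


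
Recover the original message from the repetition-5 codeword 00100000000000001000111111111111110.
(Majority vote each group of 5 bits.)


Groups: 00100, 00000, 00000, 01000, 11111, 11111, 11110
Majority votes: 0000111

0000111


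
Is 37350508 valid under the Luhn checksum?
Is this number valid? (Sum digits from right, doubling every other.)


Luhn sum = 37
37 mod 10 = 7

Invalid (Luhn sum mod 10 = 7)


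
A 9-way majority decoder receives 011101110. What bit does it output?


Ones: 6 out of 9
Threshold: 5

1 (6/9 voted 1)


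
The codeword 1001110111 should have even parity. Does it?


Number of 1s: 7

No, parity error (7 ones)


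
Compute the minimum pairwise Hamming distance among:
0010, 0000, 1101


Comparing all pairs, minimum distance: 1
Can detect 0 errors, correct 0 errors

1


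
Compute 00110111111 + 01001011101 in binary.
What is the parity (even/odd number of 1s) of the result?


00110111111 = 447
01001011101 = 605
Sum = 1052 = 10000011100
1s count = 4

even parity (4 ones in 10000011100)


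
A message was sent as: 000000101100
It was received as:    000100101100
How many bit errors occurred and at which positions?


XOR: 000100000000

1 error(s) at position(s): 3


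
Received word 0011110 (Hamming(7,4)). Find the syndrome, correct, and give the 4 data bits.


Syndrome = 4: error at position 4

Data: 1110 (corrected bit 4)


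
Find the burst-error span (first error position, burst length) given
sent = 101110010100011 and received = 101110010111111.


XOR: 000000000011100

Burst at position 10, length 3


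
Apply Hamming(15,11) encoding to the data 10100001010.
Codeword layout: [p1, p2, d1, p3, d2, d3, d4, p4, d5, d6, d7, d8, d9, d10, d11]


Parity bits: p1=1, p2=1, p3=1, p4=0

111101000001010


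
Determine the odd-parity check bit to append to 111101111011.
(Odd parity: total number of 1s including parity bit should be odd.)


Number of 1s in data: 10
Parity bit: 1

1


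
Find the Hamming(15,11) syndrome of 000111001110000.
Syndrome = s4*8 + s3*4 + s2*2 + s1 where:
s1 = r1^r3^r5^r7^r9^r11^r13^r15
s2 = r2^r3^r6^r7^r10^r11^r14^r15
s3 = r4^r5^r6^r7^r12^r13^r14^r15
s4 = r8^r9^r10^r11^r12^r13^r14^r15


s1=1, s2=1, s3=1, s4=1

Syndrome = 15 (error at position 15)


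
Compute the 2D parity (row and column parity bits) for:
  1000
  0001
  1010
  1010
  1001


Row parities: 11000
Column parities: 0000

Row P: 11000, Col P: 0000, Corner: 0


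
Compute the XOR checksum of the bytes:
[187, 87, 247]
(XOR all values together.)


XOR chain: 187 ^ 87 ^ 247 = 27

27


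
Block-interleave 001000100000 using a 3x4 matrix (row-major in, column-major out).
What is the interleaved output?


Matrix:
  0010
  0010
  0000
Read columns: 000000110000

000000110000


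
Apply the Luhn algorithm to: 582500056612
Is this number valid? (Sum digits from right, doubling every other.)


Luhn sum = 36
36 mod 10 = 6

Invalid (Luhn sum mod 10 = 6)


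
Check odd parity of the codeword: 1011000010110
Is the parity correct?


Number of 1s: 6

No, parity error (6 ones)


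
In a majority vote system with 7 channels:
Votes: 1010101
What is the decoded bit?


Ones: 4 out of 7
Threshold: 4

1 (4/7 voted 1)


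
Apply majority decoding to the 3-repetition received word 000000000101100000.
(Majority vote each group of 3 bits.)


Groups: 000, 000, 000, 101, 100, 000
Majority votes: 000100

000100


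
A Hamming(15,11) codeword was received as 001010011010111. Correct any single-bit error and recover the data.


Syndrome = 0: no error detected

Data: 11001010111 (no errors)


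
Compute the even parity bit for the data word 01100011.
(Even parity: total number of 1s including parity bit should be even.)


Number of 1s in data: 4
Parity bit: 0

0


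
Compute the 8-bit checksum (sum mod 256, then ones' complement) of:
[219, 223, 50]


Sum = 492 mod 256 = 236
Complement = 19

19


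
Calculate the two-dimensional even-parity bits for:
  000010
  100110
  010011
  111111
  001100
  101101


Row parities: 111000
Column parities: 101001

Row P: 111000, Col P: 101001, Corner: 1


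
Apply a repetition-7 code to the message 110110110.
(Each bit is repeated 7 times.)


Each bit -> 7 copies

111111111111110000000111111111111110000000111111111111110000000


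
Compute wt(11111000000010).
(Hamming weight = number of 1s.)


Counting 1s in 11111000000010

6


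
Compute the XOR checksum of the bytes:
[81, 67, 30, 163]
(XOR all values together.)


XOR chain: 81 ^ 67 ^ 30 ^ 163 = 175

175


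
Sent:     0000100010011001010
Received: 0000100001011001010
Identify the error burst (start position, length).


XOR: 0000000011000000000

Burst at position 8, length 2


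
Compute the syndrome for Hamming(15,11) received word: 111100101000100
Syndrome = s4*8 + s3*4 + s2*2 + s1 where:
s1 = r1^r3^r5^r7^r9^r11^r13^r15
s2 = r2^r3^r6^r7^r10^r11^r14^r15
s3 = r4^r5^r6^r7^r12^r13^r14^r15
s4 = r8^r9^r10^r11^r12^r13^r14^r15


s1=1, s2=1, s3=1, s4=0

Syndrome = 7 (error at position 7)


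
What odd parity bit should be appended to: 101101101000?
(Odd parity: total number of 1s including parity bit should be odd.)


Number of 1s in data: 6
Parity bit: 1

1


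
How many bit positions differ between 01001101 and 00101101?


XOR: 01100000
Count of 1s: 2

2


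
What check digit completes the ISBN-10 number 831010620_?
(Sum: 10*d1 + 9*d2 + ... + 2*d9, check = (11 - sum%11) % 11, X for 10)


Weighted sum: 151
151 mod 11 = 8

Check digit: 3


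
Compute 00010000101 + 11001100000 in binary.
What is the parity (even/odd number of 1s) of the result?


00010000101 = 133
11001100000 = 1632
Sum = 1765 = 11011100101
1s count = 7

odd parity (7 ones in 11011100101)


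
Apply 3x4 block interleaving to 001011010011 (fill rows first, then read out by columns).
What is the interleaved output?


Matrix:
  0010
  1101
  0011
Read columns: 010010101011

010010101011


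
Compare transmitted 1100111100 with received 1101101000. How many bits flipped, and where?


XOR: 0001010100

3 error(s) at position(s): 3, 5, 7


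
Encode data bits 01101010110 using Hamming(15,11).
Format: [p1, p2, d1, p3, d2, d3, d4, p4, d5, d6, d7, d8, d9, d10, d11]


Parity bits: p1=0, p2=1, p3=0, p4=0

010011001010110


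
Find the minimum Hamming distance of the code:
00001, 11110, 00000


Comparing all pairs, minimum distance: 1
Can detect 0 errors, correct 0 errors

1


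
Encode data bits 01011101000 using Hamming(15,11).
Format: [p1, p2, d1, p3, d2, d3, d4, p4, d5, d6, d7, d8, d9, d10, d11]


Parity bits: p1=1, p2=0, p3=1, p4=1

100110111101000


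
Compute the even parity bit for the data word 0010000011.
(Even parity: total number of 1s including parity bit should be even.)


Number of 1s in data: 3
Parity bit: 1

1


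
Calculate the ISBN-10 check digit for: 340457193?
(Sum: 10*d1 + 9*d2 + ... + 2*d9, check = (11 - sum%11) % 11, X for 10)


Weighted sum: 196
196 mod 11 = 9

Check digit: 2


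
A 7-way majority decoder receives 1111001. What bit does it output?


Ones: 5 out of 7
Threshold: 4

1 (5/7 voted 1)


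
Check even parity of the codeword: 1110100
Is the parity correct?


Number of 1s: 4

Yes, parity is correct (4 ones)


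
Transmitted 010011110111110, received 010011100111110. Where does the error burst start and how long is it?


XOR: 000000010000000

Burst at position 7, length 1


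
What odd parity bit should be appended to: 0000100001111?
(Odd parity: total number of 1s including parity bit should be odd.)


Number of 1s in data: 5
Parity bit: 0

0


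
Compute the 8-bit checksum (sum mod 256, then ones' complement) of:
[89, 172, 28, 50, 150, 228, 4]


Sum = 721 mod 256 = 209
Complement = 46

46


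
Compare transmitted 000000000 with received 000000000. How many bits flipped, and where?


XOR: 000000000

0 errors (received matches sent)


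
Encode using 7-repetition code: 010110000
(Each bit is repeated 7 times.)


Each bit -> 7 copies

000000011111110000000111111111111110000000000000000000000000000


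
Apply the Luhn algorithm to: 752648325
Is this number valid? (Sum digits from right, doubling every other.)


Luhn sum = 36
36 mod 10 = 6

Invalid (Luhn sum mod 10 = 6)


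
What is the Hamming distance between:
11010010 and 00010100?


XOR: 11000110
Count of 1s: 4

4


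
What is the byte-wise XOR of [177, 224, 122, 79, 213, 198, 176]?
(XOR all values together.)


XOR chain: 177 ^ 224 ^ 122 ^ 79 ^ 213 ^ 198 ^ 176 = 199

199


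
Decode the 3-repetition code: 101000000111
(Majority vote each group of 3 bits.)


Groups: 101, 000, 000, 111
Majority votes: 1001

1001


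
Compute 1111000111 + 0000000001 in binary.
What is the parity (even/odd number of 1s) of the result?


1111000111 = 967
0000000001 = 1
Sum = 968 = 1111001000
1s count = 5

odd parity (5 ones in 1111001000)


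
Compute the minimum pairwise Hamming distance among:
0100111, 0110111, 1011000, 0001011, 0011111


Comparing all pairs, minimum distance: 1
Can detect 0 errors, correct 0 errors

1


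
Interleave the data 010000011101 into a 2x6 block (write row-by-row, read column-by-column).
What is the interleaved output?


Matrix:
  010000
  011101
Read columns: 001101010001

001101010001


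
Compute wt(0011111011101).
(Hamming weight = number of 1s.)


Counting 1s in 0011111011101

9


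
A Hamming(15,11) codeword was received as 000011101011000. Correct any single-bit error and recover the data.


Syndrome = 10: error at position 10

Data: 01111111000 (corrected bit 10)


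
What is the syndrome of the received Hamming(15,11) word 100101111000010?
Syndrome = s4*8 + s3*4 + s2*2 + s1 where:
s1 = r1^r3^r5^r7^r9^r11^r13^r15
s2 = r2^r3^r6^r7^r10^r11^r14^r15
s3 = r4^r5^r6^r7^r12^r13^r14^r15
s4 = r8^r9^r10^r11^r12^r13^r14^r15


s1=1, s2=1, s3=0, s4=1

Syndrome = 11 (error at position 11)


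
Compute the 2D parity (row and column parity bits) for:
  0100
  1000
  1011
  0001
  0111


Row parities: 11111
Column parities: 0001

Row P: 11111, Col P: 0001, Corner: 1


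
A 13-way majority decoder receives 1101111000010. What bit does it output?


Ones: 7 out of 13
Threshold: 7

1 (7/13 voted 1)


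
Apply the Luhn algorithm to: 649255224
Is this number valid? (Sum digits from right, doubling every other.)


Luhn sum = 43
43 mod 10 = 3

Invalid (Luhn sum mod 10 = 3)


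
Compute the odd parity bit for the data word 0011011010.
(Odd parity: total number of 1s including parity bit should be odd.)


Number of 1s in data: 5
Parity bit: 0

0


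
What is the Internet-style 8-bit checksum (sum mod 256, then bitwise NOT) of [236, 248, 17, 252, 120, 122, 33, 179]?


Sum = 1207 mod 256 = 183
Complement = 72

72


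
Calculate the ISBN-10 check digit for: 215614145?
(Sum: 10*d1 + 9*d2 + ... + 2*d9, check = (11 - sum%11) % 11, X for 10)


Weighted sum: 163
163 mod 11 = 9

Check digit: 2


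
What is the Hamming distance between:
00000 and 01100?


XOR: 01100
Count of 1s: 2

2


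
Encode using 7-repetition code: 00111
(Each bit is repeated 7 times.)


Each bit -> 7 copies

00000000000000111111111111111111111


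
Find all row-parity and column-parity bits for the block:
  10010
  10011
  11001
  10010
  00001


Row parities: 01101
Column parities: 01011

Row P: 01101, Col P: 01011, Corner: 1


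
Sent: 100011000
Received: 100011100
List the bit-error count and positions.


XOR: 000000100

1 error(s) at position(s): 6


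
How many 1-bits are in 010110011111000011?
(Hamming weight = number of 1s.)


Counting 1s in 010110011111000011

10


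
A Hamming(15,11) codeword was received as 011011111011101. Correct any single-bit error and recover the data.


Syndrome = 1: error at position 1

Data: 11111011101 (corrected bit 1)


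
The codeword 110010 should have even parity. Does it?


Number of 1s: 3

No, parity error (3 ones)


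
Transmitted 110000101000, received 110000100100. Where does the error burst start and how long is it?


XOR: 000000001100

Burst at position 8, length 2


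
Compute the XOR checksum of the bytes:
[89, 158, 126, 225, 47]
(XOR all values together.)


XOR chain: 89 ^ 158 ^ 126 ^ 225 ^ 47 = 119

119


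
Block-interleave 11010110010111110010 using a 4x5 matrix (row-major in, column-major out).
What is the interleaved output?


Matrix:
  11010
  11001
  01111
  10010
Read columns: 11011110001010110110

11011110001010110110


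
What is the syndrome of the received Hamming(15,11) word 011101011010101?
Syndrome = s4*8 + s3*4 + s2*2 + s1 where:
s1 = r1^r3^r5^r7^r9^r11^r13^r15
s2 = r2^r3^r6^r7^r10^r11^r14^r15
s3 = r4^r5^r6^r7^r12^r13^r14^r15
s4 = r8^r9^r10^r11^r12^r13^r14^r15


s1=1, s2=1, s3=0, s4=1

Syndrome = 11 (error at position 11)


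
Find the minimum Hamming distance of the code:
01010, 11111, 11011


Comparing all pairs, minimum distance: 1
Can detect 0 errors, correct 0 errors

1


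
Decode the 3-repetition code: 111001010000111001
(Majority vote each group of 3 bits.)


Groups: 111, 001, 010, 000, 111, 001
Majority votes: 100010

100010


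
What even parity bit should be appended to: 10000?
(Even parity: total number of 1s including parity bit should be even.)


Number of 1s in data: 1
Parity bit: 1

1


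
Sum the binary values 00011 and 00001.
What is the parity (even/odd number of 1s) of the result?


00011 = 3
00001 = 1
Sum = 4 = 100
1s count = 1

odd parity (1 ones in 100)


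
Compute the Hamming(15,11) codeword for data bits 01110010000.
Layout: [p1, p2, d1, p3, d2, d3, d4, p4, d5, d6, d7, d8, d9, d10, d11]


Parity bits: p1=1, p2=1, p3=1, p4=1

110111110010000


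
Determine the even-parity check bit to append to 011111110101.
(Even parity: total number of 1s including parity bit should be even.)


Number of 1s in data: 9
Parity bit: 1

1


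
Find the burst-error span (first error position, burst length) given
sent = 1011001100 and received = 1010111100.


XOR: 0001110000

Burst at position 3, length 3


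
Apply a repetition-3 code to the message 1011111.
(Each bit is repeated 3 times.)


Each bit -> 3 copies

111000111111111111111


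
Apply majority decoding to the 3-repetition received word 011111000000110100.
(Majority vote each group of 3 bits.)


Groups: 011, 111, 000, 000, 110, 100
Majority votes: 110010

110010


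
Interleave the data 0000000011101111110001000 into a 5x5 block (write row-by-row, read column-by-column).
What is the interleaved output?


Matrix:
  00000
  00011
  10111
  11100
  01000
Read columns: 0011000011001100110001100

0011000011001100110001100


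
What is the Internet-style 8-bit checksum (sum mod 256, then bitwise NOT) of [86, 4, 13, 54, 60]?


Sum = 217 mod 256 = 217
Complement = 38

38


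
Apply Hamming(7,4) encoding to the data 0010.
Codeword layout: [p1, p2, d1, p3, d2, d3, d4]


Parity bits: p1=0, p2=1, p3=1

0101010


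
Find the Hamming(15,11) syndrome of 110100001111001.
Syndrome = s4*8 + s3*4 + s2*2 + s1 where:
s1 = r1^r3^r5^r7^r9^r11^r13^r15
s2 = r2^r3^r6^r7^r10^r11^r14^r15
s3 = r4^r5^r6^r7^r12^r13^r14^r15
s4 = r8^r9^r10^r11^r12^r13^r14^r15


s1=0, s2=0, s3=1, s4=1

Syndrome = 12 (error at position 12)


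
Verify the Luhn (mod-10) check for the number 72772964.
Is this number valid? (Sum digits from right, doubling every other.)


Luhn sum = 39
39 mod 10 = 9

Invalid (Luhn sum mod 10 = 9)


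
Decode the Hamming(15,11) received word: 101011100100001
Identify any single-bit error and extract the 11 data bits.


Syndrome = 3: error at position 3

Data: 01110100001 (corrected bit 3)


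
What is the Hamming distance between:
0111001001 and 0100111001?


XOR: 0011110000
Count of 1s: 4

4


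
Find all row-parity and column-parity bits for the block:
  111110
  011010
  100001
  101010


Row parities: 1101
Column parities: 101111

Row P: 1101, Col P: 101111, Corner: 1


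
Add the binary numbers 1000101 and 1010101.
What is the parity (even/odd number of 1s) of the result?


1000101 = 69
1010101 = 85
Sum = 154 = 10011010
1s count = 4

even parity (4 ones in 10011010)


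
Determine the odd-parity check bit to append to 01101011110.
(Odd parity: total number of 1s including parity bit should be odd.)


Number of 1s in data: 7
Parity bit: 0

0


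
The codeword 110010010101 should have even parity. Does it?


Number of 1s: 6

Yes, parity is correct (6 ones)


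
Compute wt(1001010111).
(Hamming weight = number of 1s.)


Counting 1s in 1001010111

6


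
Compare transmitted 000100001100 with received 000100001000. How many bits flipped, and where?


XOR: 000000000100

1 error(s) at position(s): 9


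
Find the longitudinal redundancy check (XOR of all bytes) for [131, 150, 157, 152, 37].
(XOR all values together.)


XOR chain: 131 ^ 150 ^ 157 ^ 152 ^ 37 = 53

53


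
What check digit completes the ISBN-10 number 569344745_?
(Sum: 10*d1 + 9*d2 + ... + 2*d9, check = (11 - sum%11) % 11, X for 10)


Weighted sum: 291
291 mod 11 = 5

Check digit: 6


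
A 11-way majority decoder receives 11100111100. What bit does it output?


Ones: 7 out of 11
Threshold: 6

1 (7/11 voted 1)


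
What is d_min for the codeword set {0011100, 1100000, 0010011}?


Comparing all pairs, minimum distance: 4
Can detect 3 errors, correct 1 errors

4


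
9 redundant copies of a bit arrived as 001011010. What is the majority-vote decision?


Ones: 4 out of 9
Threshold: 5

0 (4/9 voted 1)


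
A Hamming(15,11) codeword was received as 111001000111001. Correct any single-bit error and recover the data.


Syndrome = 4: error at position 4

Data: 10100111001 (corrected bit 4)


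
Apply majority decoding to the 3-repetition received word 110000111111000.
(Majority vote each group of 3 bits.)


Groups: 110, 000, 111, 111, 000
Majority votes: 10110

10110


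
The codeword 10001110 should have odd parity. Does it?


Number of 1s: 4

No, parity error (4 ones)


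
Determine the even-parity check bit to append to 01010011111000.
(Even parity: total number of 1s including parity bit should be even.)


Number of 1s in data: 7
Parity bit: 1

1


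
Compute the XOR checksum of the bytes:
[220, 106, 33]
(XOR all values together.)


XOR chain: 220 ^ 106 ^ 33 = 151

151


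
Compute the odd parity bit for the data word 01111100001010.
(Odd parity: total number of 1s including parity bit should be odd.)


Number of 1s in data: 7
Parity bit: 0

0


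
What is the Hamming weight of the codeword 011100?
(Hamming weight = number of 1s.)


Counting 1s in 011100

3


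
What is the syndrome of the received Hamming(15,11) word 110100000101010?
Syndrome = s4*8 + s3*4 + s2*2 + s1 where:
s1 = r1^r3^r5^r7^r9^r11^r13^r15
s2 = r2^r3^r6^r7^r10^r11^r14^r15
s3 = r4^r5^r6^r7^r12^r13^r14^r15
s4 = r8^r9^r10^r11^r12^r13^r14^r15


s1=1, s2=1, s3=1, s4=1

Syndrome = 15 (error at position 15)


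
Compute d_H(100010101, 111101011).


XOR: 011111110
Count of 1s: 7

7


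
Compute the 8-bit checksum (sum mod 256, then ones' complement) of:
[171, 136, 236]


Sum = 543 mod 256 = 31
Complement = 224

224


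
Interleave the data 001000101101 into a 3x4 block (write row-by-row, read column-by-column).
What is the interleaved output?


Matrix:
  0010
  0010
  1101
Read columns: 001001110001

001001110001


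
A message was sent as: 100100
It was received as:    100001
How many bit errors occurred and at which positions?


XOR: 000101

2 error(s) at position(s): 3, 5


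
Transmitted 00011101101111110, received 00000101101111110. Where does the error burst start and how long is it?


XOR: 00011000000000000

Burst at position 3, length 2


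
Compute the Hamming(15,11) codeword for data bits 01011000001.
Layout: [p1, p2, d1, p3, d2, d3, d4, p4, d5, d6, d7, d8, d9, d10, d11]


Parity bits: p1=0, p2=0, p3=1, p4=0

000110101000001


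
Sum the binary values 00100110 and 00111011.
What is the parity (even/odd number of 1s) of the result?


00100110 = 38
00111011 = 59
Sum = 97 = 1100001
1s count = 3

odd parity (3 ones in 1100001)


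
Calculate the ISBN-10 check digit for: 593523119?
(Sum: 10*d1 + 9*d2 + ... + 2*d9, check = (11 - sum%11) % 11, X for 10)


Weighted sum: 242
242 mod 11 = 0

Check digit: 0


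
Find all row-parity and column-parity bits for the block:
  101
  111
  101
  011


Row parities: 0100
Column parities: 100

Row P: 0100, Col P: 100, Corner: 1


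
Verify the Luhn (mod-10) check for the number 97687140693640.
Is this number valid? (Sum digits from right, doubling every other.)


Luhn sum = 73
73 mod 10 = 3

Invalid (Luhn sum mod 10 = 3)


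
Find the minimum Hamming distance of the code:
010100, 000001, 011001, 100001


Comparing all pairs, minimum distance: 1
Can detect 0 errors, correct 0 errors

1


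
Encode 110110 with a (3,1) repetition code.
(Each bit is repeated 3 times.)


Each bit -> 3 copies

111111000111111000


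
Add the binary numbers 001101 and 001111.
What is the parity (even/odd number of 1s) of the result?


001101 = 13
001111 = 15
Sum = 28 = 11100
1s count = 3

odd parity (3 ones in 11100)


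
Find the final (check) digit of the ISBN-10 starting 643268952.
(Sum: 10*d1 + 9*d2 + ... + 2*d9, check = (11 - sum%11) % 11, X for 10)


Weighted sum: 265
265 mod 11 = 1

Check digit: X


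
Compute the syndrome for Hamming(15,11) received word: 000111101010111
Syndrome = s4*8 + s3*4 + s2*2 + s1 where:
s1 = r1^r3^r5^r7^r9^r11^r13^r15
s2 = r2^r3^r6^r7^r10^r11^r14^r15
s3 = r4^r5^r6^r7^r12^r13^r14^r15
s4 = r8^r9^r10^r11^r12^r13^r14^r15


s1=0, s2=1, s3=1, s4=1

Syndrome = 14 (error at position 14)


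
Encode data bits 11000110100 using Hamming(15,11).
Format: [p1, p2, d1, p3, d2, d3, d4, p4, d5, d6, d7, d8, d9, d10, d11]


Parity bits: p1=0, p2=1, p3=0, p4=1

011010010110100


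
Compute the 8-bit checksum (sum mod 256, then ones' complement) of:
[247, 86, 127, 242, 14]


Sum = 716 mod 256 = 204
Complement = 51

51


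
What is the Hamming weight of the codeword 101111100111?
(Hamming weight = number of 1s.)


Counting 1s in 101111100111

9


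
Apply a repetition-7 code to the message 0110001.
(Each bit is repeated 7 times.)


Each bit -> 7 copies

0000000111111111111110000000000000000000001111111


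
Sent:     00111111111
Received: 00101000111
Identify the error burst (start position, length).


XOR: 00010111000

Burst at position 3, length 5


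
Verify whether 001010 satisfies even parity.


Number of 1s: 2

Yes, parity is correct (2 ones)


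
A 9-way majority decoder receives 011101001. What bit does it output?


Ones: 5 out of 9
Threshold: 5

1 (5/9 voted 1)


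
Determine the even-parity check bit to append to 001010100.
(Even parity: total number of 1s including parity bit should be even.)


Number of 1s in data: 3
Parity bit: 1

1


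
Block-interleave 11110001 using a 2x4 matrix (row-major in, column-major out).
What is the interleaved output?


Matrix:
  1111
  0001
Read columns: 10101011

10101011


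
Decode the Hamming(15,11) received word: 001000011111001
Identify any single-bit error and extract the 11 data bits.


Syndrome = 0: no error detected

Data: 10001111001 (no errors)


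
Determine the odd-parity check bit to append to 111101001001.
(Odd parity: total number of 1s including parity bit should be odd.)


Number of 1s in data: 7
Parity bit: 0

0


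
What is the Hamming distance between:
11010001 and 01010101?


XOR: 10000100
Count of 1s: 2

2


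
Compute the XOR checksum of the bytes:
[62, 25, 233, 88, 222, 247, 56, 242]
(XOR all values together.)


XOR chain: 62 ^ 25 ^ 233 ^ 88 ^ 222 ^ 247 ^ 56 ^ 242 = 117

117


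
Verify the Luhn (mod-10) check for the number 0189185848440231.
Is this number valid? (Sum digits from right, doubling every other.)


Luhn sum = 73
73 mod 10 = 3

Invalid (Luhn sum mod 10 = 3)


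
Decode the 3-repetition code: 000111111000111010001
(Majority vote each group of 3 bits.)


Groups: 000, 111, 111, 000, 111, 010, 001
Majority votes: 0110100

0110100


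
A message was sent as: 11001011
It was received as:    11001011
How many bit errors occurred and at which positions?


XOR: 00000000

0 errors (received matches sent)


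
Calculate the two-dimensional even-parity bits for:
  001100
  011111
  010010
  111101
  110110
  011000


Row parities: 010100
Column parities: 010010

Row P: 010100, Col P: 010010, Corner: 0


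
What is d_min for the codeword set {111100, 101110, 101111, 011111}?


Comparing all pairs, minimum distance: 1
Can detect 0 errors, correct 0 errors

1


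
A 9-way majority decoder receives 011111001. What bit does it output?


Ones: 6 out of 9
Threshold: 5

1 (6/9 voted 1)


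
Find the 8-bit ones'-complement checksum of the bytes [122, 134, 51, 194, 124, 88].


Sum = 713 mod 256 = 201
Complement = 54

54


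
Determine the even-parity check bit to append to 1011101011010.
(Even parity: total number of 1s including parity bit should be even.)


Number of 1s in data: 8
Parity bit: 0

0
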